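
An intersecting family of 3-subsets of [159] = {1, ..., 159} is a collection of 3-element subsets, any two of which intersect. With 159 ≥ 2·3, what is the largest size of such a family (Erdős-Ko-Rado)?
max |F| = C(158, 2) = 12403

Erdős-Ko-Rado (1961): when n ≥ 2k, max |F| = C(n−1, k−1). The bound is attained by the star {A : i ∈ A} for any fixed i ∈ [n]. Here C(159−1, 3−1) = C(158, 2) = 12403.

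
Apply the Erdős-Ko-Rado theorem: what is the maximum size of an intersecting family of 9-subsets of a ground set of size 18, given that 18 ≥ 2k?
max |F| = C(17, 8) = 24310

The Erdős-Ko-Rado theorem states: for n ≥ 2k, an intersecting family of k-subsets of an n-element set has size at most C(n − 1, k − 1), with equality for 'star' families {A ⊆ [n] : |A| = k, i ∈ A} (fix an element i). For n = 18, k = 9: C(17, 8) = 24310.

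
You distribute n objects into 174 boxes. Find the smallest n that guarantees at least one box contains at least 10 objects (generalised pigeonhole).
n = (10 − 1)·174 + 1 = 1567

By the generalised pigeonhole principle, to guarantee some box contains ≥ r objects we need more than (r − 1) · k objects total. Threshold: n = (r − 1) · k + 1. With r = 10 and k = 174: n = 9 · 174 + 1 = 1566 + 1 = 1567. For n = 1566 = 9 · 174, we can put exactly 9 objects in every box, avoiding 10 in any single one — so 1567 is tight.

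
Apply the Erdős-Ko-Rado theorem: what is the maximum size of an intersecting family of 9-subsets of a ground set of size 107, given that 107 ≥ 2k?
max |F| = C(106, 8) = 301579589025

The Erdős-Ko-Rado theorem states: for n ≥ 2k, an intersecting family of k-subsets of an n-element set has size at most C(n − 1, k − 1), with equality for 'star' families {A ⊆ [n] : |A| = k, i ∈ A} (fix an element i). For n = 107, k = 9: C(106, 8) = 301579589025.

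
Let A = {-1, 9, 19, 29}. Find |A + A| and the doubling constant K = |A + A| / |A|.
K = |A + A| / |A| = 7/4

Enumerate A + A = {a + b : a, b ∈ A}. With |A| = 4, there are |A|^2 = 16 ordered sum pairs; collecting distinct values, A + A = {-2, 8, 18, 28, 38, 48, 58}, so |A + A| = 7. Thus K = 7/4. Here |A + A| = 2|A| − 1 = 7, the minimum possible — so K = 7/4 is minimal, which holds iff A is an arithmetic progression.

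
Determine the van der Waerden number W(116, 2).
W(116, 2) = 116 + 1 = 117

A 2-term AP is any pair of integers, so a monochromatic 2-AP exists iff some colour is used at least twice. With 116 colours, the colouring i ↦ i on {1, ..., 116} uses each colour once, avoiding any monochromatic pair, so W(116, 2) > 116. For {1, ..., 117}, pigeonhole forces two integers of the same colour, which form a monochromatic 2-AP. Hence W(116, 2) = 117.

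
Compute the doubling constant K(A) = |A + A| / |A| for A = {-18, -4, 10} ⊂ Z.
K = |A + A| / |A| = 5/3

Enumerate A + A = {a + b : a, b ∈ A}. With |A| = 3, there are |A|^2 = 9 ordered sum pairs; collecting distinct values, A + A = {-36, -22, -8, 6, 20}, so |A + A| = 5. Thus K = 5/3. Here |A + A| = 2|A| − 1 = 5, the minimum possible — so K = 5/3 is minimal, which holds iff A is an arithmetic progression.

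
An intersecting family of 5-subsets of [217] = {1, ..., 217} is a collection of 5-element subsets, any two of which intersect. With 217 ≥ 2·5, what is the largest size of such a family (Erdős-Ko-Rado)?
max |F| = C(216, 4) = 88201170

The Erdős-Ko-Rado theorem states: for n ≥ 2k, an intersecting family of k-subsets of an n-element set has size at most C(n − 1, k − 1), with equality for 'star' families {A ⊆ [n] : |A| = k, i ∈ A} (fix an element i). For n = 217, k = 5: C(216, 4) = 88201170.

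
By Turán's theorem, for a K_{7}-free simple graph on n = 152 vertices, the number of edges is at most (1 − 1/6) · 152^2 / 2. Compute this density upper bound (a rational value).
Turán density bound = (5/6) · 152^2/2 = 28880/3 ≈ 9626.6667

Turán's theorem: ex(n, K_{r+1}) is achieved by the complete r-partite Turán graph T(n, r) with parts as balanced as possible, and is at most (1 − 1/r) · n^2/2. For r = 6, n = 152: the density bound is (5/6) · 23104/2 = 28880/3 ≈ 9626.6667. The integer-valued extremum is e(T(152, 6)) = 9626, which is strictly less than the density bound 28880/3 since 6 ∤ 152 (the parts of T(152, 6) cannot all be equal).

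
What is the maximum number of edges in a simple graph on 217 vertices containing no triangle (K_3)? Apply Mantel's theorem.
ex(217, K_3) = ⌊217^2/4⌋ = 11772

Mantel (1907): a triangle-free graph on n vertices has at most ⌊n^2/4⌋ edges, with equality for the complete bipartite graph K_{⌊n/2⌋, ⌈n/2⌉}. For n = 217: ⌊217^2/4⌋ = ⌊47089/4⌋ = 11772. The extremal graph is K_{108, 109}, which has 108·109 = 11772 edges.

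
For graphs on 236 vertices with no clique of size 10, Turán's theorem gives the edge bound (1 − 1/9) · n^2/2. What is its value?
Turán density bound = (8/9) · 236^2/2 = 222784/9 ≈ 24753.7778

Turán's theorem: ex(n, K_{r+1}) is achieved by the complete r-partite Turán graph T(n, r) with parts as balanced as possible, and is at most (1 − 1/r) · n^2/2. For r = 9, n = 236: the density bound is (8/9) · 55696/2 = 222784/9 ≈ 24753.7778. The integer-valued extremum is e(T(236, 9)) = 24753, which is strictly less than the density bound 222784/9 since 9 ∤ 236 (the parts of T(236, 9) cannot all be equal).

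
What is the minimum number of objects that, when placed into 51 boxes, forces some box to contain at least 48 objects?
n = (48 − 1)·51 + 1 = 2398

By the generalised pigeonhole principle, to guarantee some box contains ≥ r objects we need more than (r − 1) · k objects total. Threshold: n = (r − 1) · k + 1. With r = 48 and k = 51: n = 47 · 51 + 1 = 2397 + 1 = 2398. For n = 2397 = 47 · 51, we can put exactly 47 objects in every box, avoiding 48 in any single one — so 2398 is tight.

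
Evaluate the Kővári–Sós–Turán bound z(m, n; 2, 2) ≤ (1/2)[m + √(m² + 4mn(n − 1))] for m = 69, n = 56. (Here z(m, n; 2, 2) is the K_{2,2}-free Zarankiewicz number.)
z(69, 56; 2, 2) ≤ (1/2)[69 + √(69² + 4·69·56·55)] = (1/2)[69 + √854841] = 496.7881

Kővári–Sós–Turán: let r_1, ..., r_69 be the row sums and z = Σ r_i the total number of 1s. Each pair of columns can share at most one row with both entries 1 (else a 2×2 all-ones block appears), so Σ_i C(r_i, 2) ≤ C(56, 2) = 1540. By convexity Σ_i C(r_i, 2) ≥ 69·C(z/69, 2) = z(z − 69)/(2·69), giving z² − 69z − 69·56·55 ≤ 0 and hence z ≤ (1/2)[69 + √(4761 + 4·212520)] = (1/2)[69 + √854841] ≈ (1/2)(69 + 924.5761) = 496.7881.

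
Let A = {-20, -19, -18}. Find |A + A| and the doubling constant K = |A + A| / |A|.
K = |A + A| / |A| = 5/3

Enumerate A + A = {a + b : a, b ∈ A}. With |A| = 3, there are |A|^2 = 9 ordered sum pairs; collecting distinct values, A + A = {-40, -39, -38, -37, -36}, so |A + A| = 5. Thus K = 5/3. Here |A + A| = 2|A| − 1 = 5, the minimum possible — so K = 5/3 is minimal, which holds iff A is an arithmetic progression.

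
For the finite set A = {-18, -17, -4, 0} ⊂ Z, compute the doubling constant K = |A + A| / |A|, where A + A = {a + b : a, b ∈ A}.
K = |A + A| / |A| = 10/4 = 5/2

Enumerate A + A = {a + b : a, b ∈ A}. With |A| = 4, there are |A|^2 = 16 ordered sum pairs; collecting distinct values, A + A = {-36, -35, -34, -22, -21, -18, -17, -8, -4, 0}, so |A + A| = 10. Thus K = 10/4 = 5/2. For comparison, the minimum possible |A + A| over all 4-element sets is 2·4 − 1 = 7 (so min K = 7/4), attained only by arithmetic progressions.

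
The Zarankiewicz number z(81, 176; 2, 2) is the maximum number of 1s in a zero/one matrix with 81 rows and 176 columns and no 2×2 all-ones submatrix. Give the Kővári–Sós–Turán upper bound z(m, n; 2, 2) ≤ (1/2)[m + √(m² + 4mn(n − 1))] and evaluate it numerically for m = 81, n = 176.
z(81, 176; 2, 2) ≤ (1/2)[81 + √(81² + 4·81·176·175)] = (1/2)[81 + √9985761] = 1620.5127

Kővári–Sós–Turán: let r_1, ..., r_81 be the row sums and z = Σ r_i the total number of 1s. Each pair of columns can share at most one row with both entries 1 (else a 2×2 all-ones block appears), so Σ_i C(r_i, 2) ≤ C(176, 2) = 15400. By convexity Σ_i C(r_i, 2) ≥ 81·C(z/81, 2) = z(z − 81)/(2·81), giving z² − 81z − 81·176·175 ≤ 0 and hence z ≤ (1/2)[81 + √(6561 + 4·2494800)] = (1/2)[81 + √9985761] ≈ (1/2)(81 + 3160.0255) = 1620.5127.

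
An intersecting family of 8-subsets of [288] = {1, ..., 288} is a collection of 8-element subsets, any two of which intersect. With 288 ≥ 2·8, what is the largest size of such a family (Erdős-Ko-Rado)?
max |F| = C(287, 7) = 29561227056647

The Erdős-Ko-Rado theorem states: for n ≥ 2k, an intersecting family of k-subsets of an n-element set has size at most C(n − 1, k − 1), with equality for 'star' families {A ⊆ [n] : |A| = k, i ∈ A} (fix an element i). For n = 288, k = 8: C(287, 7) = 29561227056647.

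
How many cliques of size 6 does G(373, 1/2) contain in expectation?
E[# K_6] = C(373, 6) · (1/2)^C(6, 2) = 3592271012232 / 2^15 = 449033876529/4096 ≈ 109627411.261963

For each 6-subset S of vertices (there are C(373, 6) = 3592271012232 such S), let X_S = 1 if S induces a K_6 (all C(6, 2) = 15 edges present). Then P(X_S = 1) = (1/2)^15 = 1/32768. By linearity of expectation, E[# K_6] = C(373, 6) · (1/2)^15 = 3592271012232 / 32768 = 449033876529/4096 ≈ 109627411.261963.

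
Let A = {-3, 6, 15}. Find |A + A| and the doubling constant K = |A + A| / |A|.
K = |A + A| / |A| = 5/3

Enumerate A + A = {a + b : a, b ∈ A}. With |A| = 3, there are |A|^2 = 9 ordered sum pairs; collecting distinct values, A + A = {-6, 3, 12, 21, 30}, so |A + A| = 5. Thus K = 5/3. Here |A + A| = 2|A| − 1 = 5, the minimum possible — so K = 5/3 is minimal, which holds iff A is an arithmetic progression.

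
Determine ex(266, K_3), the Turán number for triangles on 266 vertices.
ex(266, K_3) = ⌊266^2/4⌋ = 17689

Mantel (1907): a triangle-free graph on n vertices has at most ⌊n^2/4⌋ edges, with equality for the complete bipartite graph K_{⌊n/2⌋, ⌈n/2⌉}. For n = 266: ⌊266^2/4⌋ = ⌊70756/4⌋ = 17689. The extremal graph is K_{133, 133}, which has 133·133 = 17689 edges.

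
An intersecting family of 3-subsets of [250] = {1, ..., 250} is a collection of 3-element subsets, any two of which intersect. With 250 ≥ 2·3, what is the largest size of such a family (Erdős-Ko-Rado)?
max |F| = C(249, 2) = 30876

The Erdős-Ko-Rado theorem states: for n ≥ 2k, an intersecting family of k-subsets of an n-element set has size at most C(n − 1, k − 1), with equality for 'star' families {A ⊆ [n] : |A| = k, i ∈ A} (fix an element i). For n = 250, k = 3: C(249, 2) = 30876.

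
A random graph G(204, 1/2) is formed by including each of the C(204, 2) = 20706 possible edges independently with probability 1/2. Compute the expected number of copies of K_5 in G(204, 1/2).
E[# K_5] = C(204, 5) · (1/2)^C(5, 2) = 2802350040 / 2^10 = 350293755/128 = 2736669.9609375

For each 5-subset S of vertices (there are C(204, 5) = 2802350040 such S), let X_S = 1 if S induces a K_5 (all C(5, 2) = 10 edges present). Then P(X_S = 1) = (1/2)^10 = 1/1024. By linearity of expectation, E[# K_5] = C(204, 5) · (1/2)^10 = 2802350040 / 1024 = 350293755/128 = 2736669.9609375.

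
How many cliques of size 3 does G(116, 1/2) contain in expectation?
E[# K_3] = C(116, 3) · (1/2)^C(3, 2) = 253460 / 2^3 = 63365/2 = 31682.5

For each 3-subset S of vertices (there are C(116, 3) = 253460 such S), let X_S = 1 if S induces a K_3 (all C(3, 2) = 3 edges present). Then P(X_S = 1) = (1/2)^3 = 1/8. By linearity of expectation, E[# K_3] = C(116, 3) · (1/2)^3 = 253460 / 8 = 63365/2 = 31682.5.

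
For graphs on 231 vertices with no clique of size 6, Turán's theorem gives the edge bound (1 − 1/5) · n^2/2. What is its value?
Turán density bound = (4/5) · 231^2/2 = 106722/5 ≈ 21344.4

Turán's theorem: ex(n, K_{r+1}) is achieved by the complete r-partite Turán graph T(n, r) with parts as balanced as possible, and is at most (1 − 1/r) · n^2/2. For r = 5, n = 231: the density bound is (4/5) · 53361/2 = 106722/5 ≈ 21344.4. The integer-valued extremum is e(T(231, 5)) = 21344, which is strictly less than the density bound 106722/5 since 5 ∤ 231 (the parts of T(231, 5) cannot all be equal).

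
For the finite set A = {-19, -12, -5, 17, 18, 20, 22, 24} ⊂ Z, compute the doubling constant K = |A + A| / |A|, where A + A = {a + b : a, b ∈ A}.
K = |A + A| / |A| = 30/8 = 15/4

Enumerate A + A = {a + b : a, b ∈ A}. With |A| = 8, there are |A|^2 = 64 ordered sum pairs; collecting distinct values, A + A = {-38, -31, -24, -17, -10, -2, -1, 1, 3, 5, 6, 8, 10, 12, 13, 15, 17, 19, 34, 35, 36, 37, 38, 39, 40, 41, 42, 44, 46, 48}, so |A + A| = 30. Thus K = 30/8 = 15/4. For comparison, the minimum possible |A + A| over all 8-element sets is 2·8 − 1 = 15 (so min K = 15/8), attained only by arithmetic progressions.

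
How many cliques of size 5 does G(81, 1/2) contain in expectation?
E[# K_5] = C(81, 5) · (1/2)^C(5, 2) = 25621596 / 2^10 = 6405399/256 ≈ 25021.089844

For each 5-subset S of vertices (there are C(81, 5) = 25621596 such S), let X_S = 1 if S induces a K_5 (all C(5, 2) = 10 edges present). Then P(X_S = 1) = (1/2)^10 = 1/1024. By linearity of expectation, E[# K_5] = C(81, 5) · (1/2)^10 = 25621596 / 1024 = 6405399/256 ≈ 25021.089844.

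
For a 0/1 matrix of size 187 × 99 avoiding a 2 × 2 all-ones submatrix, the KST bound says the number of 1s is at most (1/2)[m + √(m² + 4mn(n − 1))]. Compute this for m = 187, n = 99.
z(187, 99; 2, 2) ≤ (1/2)[187 + √(187² + 4·187·99·98)] = (1/2)[187 + √7292065] = 1443.6912

Kővári–Sós–Turán: let r_1, ..., r_187 be the row sums and z = Σ r_i the total number of 1s. Each pair of columns can share at most one row with both entries 1 (else a 2×2 all-ones block appears), so Σ_i C(r_i, 2) ≤ C(99, 2) = 4851. By convexity Σ_i C(r_i, 2) ≥ 187·C(z/187, 2) = z(z − 187)/(2·187), giving z² − 187z − 187·99·98 ≤ 0 and hence z ≤ (1/2)[187 + √(34969 + 4·1814274)] = (1/2)[187 + √7292065] ≈ (1/2)(187 + 2700.3824) = 1443.6912.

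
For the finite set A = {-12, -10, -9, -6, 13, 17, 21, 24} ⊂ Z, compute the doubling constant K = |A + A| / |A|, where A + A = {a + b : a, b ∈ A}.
K = |A + A| / |A| = 30/8 = 15/4

Enumerate A + A = {a + b : a, b ∈ A}. With |A| = 8, there are |A|^2 = 64 ordered sum pairs; collecting distinct values, A + A = {-24, -22, -21, -20, -19, -18, -16, -15, -12, 1, 3, 4, 5, 7, 8, 9, 11, 12, 14, 15, 18, 26, 30, 34, 37, 38, 41, 42, 45, 48}, so |A + A| = 30. Thus K = 30/8 = 15/4. For comparison, the minimum possible |A + A| over all 8-element sets is 2·8 − 1 = 15 (so min K = 15/8), attained only by arithmetic progressions.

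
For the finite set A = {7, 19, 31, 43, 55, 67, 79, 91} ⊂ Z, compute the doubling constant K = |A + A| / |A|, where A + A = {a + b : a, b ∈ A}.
K = |A + A| / |A| = 15/8

Enumerate A + A = {a + b : a, b ∈ A}. With |A| = 8, there are |A|^2 = 64 ordered sum pairs; collecting distinct values, A + A = {14, 26, 38, 50, 62, 74, 86, 98, 110, 122, 134, 146, 158, 170, 182}, so |A + A| = 15. Thus K = 15/8. Here |A + A| = 2|A| − 1 = 15, the minimum possible — so K = 15/8 is minimal, which holds iff A is an arithmetic progression.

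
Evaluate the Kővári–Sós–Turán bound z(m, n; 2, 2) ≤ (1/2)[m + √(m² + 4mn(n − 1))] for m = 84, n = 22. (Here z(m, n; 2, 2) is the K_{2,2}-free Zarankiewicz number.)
z(84, 22; 2, 2) ≤ (1/2)[84 + √(84² + 4·84·22·21)] = (1/2)[84 + √162288] = 243.4249

Kővári–Sós–Turán: let r_1, ..., r_84 be the row sums and z = Σ r_i the total number of 1s. Each pair of columns can share at most one row with both entries 1 (else a 2×2 all-ones block appears), so Σ_i C(r_i, 2) ≤ C(22, 2) = 231. By convexity Σ_i C(r_i, 2) ≥ 84·C(z/84, 2) = z(z − 84)/(2·84), giving z² − 84z − 84·22·21 ≤ 0 and hence z ≤ (1/2)[84 + √(7056 + 4·38808)] = (1/2)[84 + √162288] ≈ (1/2)(84 + 402.8498) = 243.4249.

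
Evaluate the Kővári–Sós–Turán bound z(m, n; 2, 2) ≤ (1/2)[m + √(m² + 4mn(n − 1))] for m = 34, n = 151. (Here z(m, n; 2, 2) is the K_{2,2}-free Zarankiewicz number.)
z(34, 151; 2, 2) ≤ (1/2)[34 + √(34² + 4·34·151·150)] = (1/2)[34 + √3081556] = 894.7181

Kővári–Sós–Turán: let r_1, ..., r_34 be the row sums and z = Σ r_i the total number of 1s. Each pair of columns can share at most one row with both entries 1 (else a 2×2 all-ones block appears), so Σ_i C(r_i, 2) ≤ C(151, 2) = 11325. By convexity Σ_i C(r_i, 2) ≥ 34·C(z/34, 2) = z(z − 34)/(2·34), giving z² − 34z − 34·151·150 ≤ 0 and hence z ≤ (1/2)[34 + √(1156 + 4·770100)] = (1/2)[34 + √3081556] ≈ (1/2)(34 + 1755.4361) = 894.7181.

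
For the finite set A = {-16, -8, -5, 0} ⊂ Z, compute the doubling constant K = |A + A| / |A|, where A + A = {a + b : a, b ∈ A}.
K = |A + A| / |A| = 9/4

Enumerate A + A = {a + b : a, b ∈ A}. With |A| = 4, there are |A|^2 = 16 ordered sum pairs; collecting distinct values, A + A = {-32, -24, -21, -16, -13, -10, -8, -5, 0}, so |A + A| = 9. Thus K = 9/4. For comparison, the minimum possible |A + A| over all 4-element sets is 2·4 − 1 = 7 (so min K = 7/4), attained only by arithmetic progressions.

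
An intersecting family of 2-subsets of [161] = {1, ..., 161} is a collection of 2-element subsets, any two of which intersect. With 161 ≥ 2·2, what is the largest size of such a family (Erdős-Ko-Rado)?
max |F| = C(160, 1) = 160

The Erdős-Ko-Rado theorem states: for n ≥ 2k, an intersecting family of k-subsets of an n-element set has size at most C(n − 1, k − 1), with equality for 'star' families {A ⊆ [n] : |A| = k, i ∈ A} (fix an element i). For n = 161, k = 2: C(160, 1) = 160.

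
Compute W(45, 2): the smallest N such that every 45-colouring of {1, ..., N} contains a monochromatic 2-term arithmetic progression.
W(45, 2) = 45 + 1 = 46

A 2-term AP is any pair of integers, so a monochromatic 2-AP exists iff some colour is used at least twice. With 45 colours, the colouring i ↦ i on {1, ..., 45} uses each colour once, avoiding any monochromatic pair, so W(45, 2) > 45. For {1, ..., 46}, pigeonhole forces two integers of the same colour, which form a monochromatic 2-AP. Hence W(45, 2) = 46.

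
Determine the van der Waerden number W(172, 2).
W(172, 2) = 172 + 1 = 173

A 2-term AP is any pair of integers, so a monochromatic 2-AP exists iff some colour is used at least twice. With 172 colours, the colouring i ↦ i on {1, ..., 172} uses each colour once, avoiding any monochromatic pair, so W(172, 2) > 172. For {1, ..., 173}, pigeonhole forces two integers of the same colour, which form a monochromatic 2-AP. Hence W(172, 2) = 173.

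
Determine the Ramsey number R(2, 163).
R(2, 163) = 163

R(2, k) = k for all k ≥ 2: in a 2-colouring of K_k, either some edge is red (a red K_2) or all edges are blue (a blue K_k). And K_{162} coloured all-blue has no blue K_163, so R(2, 163) > 162. Hence R(2, 163) = 163.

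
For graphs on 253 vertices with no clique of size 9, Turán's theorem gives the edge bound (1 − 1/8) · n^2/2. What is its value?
Turán density bound = (7/8) · 253^2/2 = 448063/16 ≈ 28003.9375

Turán's theorem: ex(n, K_{r+1}) is achieved by the complete r-partite Turán graph T(n, r) with parts as balanced as possible, and is at most (1 − 1/r) · n^2/2. For r = 8, n = 253: the density bound is (7/8) · 64009/2 = 448063/16 ≈ 28003.9375. The integer-valued extremum is e(T(253, 8)) = 28003, which is strictly less than the density bound 448063/16 since 8 ∤ 253 (the parts of T(253, 8) cannot all be equal).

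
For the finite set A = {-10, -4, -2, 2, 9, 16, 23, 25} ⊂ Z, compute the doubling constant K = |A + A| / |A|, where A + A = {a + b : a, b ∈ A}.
K = |A + A| / |A| = 31/8

Enumerate A + A = {a + b : a, b ∈ A}. With |A| = 8, there are |A|^2 = 64 ordered sum pairs; collecting distinct values, A + A = {-20, -14, -12, -8, -6, -4, -2, -1, 0, 4, 5, 6, 7, 11, 12, 13, 14, 15, 18, 19, 21, 23, 25, 27, 32, 34, 39, 41, 46, 48, 50}, so |A + A| = 31. Thus K = 31/8. For comparison, the minimum possible |A + A| over all 8-element sets is 2·8 − 1 = 15 (so min K = 15/8), attained only by arithmetic progressions.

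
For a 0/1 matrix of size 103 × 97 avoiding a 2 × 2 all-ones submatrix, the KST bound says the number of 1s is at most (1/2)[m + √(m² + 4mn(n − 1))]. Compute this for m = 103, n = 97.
z(103, 97; 2, 2) ≤ (1/2)[103 + √(103² + 4·103·97·96)] = (1/2)[103 + √3847153] = 1032.208

Kővári–Sós–Turán: let r_1, ..., r_103 be the row sums and z = Σ r_i the total number of 1s. Each pair of columns can share at most one row with both entries 1 (else a 2×2 all-ones block appears), so Σ_i C(r_i, 2) ≤ C(97, 2) = 4656. By convexity Σ_i C(r_i, 2) ≥ 103·C(z/103, 2) = z(z − 103)/(2·103), giving z² − 103z − 103·97·96 ≤ 0 and hence z ≤ (1/2)[103 + √(10609 + 4·959136)] = (1/2)[103 + √3847153] ≈ (1/2)(103 + 1961.4161) = 1032.208.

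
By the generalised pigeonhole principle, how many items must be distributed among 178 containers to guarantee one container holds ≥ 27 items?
n = (27 − 1)·178 + 1 = 4629

By the generalised pigeonhole principle, to guarantee some box contains ≥ r objects we need more than (r − 1) · k objects total. Threshold: n = (r − 1) · k + 1. With r = 27 and k = 178: n = 26 · 178 + 1 = 4628 + 1 = 4629. For n = 4628 = 26 · 178, we can put exactly 26 objects in every box, avoiding 27 in any single one — so 4629 is tight.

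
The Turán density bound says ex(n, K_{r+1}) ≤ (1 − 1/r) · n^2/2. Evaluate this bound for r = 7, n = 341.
Turán density bound = (6/7) · 341^2/2 = 348843/7 ≈ 49834.7143

Turán's theorem: ex(n, K_{r+1}) is achieved by the complete r-partite Turán graph T(n, r) with parts as balanced as possible, and is at most (1 − 1/r) · n^2/2. For r = 7, n = 341: the density bound is (6/7) · 116281/2 = 348843/7 ≈ 49834.7143. The integer-valued extremum is e(T(341, 7)) = 49834, which is strictly less than the density bound 348843/7 since 7 ∤ 341 (the parts of T(341, 7) cannot all be equal).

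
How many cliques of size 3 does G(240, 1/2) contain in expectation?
E[# K_3] = C(240, 3) · (1/2)^C(3, 2) = 2275280 / 2^3 = 284410

For each 3-subset S of vertices (there are C(240, 3) = 2275280 such S), let X_S = 1 if S induces a K_3 (all C(3, 2) = 3 edges present). Then P(X_S = 1) = (1/2)^3 = 1/8. By linearity of expectation, E[# K_3] = C(240, 3) · (1/2)^3 = 2275280 / 8 = 284410.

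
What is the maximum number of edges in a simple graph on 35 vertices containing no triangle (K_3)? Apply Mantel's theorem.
ex(35, K_3) = ⌊35^2/4⌋ = 306

Mantel (1907): a triangle-free graph on n vertices has at most ⌊n^2/4⌋ edges, with equality for the complete bipartite graph K_{⌊n/2⌋, ⌈n/2⌉}. For n = 35: ⌊35^2/4⌋ = ⌊1225/4⌋ = 306. The extremal graph is K_{17, 18}, which has 17·18 = 306 edges.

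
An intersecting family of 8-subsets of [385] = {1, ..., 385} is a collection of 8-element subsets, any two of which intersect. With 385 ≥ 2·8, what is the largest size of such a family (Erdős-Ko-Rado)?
max |F| = C(384, 7) = 231207760388736

Erdős-Ko-Rado (1961): when n ≥ 2k, max |F| = C(n−1, k−1). The bound is attained by the star {A : i ∈ A} for any fixed i ∈ [n]. Here C(385−1, 8−1) = C(384, 7) = 231207760388736.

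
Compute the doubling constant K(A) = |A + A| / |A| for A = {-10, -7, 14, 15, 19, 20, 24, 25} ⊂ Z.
K = |A + A| / |A| = 30/8 = 15/4

Enumerate A + A = {a + b : a, b ∈ A}. With |A| = 8, there are |A|^2 = 64 ordered sum pairs; collecting distinct values, A + A = {-20, -17, -14, 4, 5, 7, 8, 9, 10, 12, 13, 14, 15, 17, 18, 28, 29, 30, 33, 34, 35, 38, 39, 40, 43, 44, 45, 48, 49, 50}, so |A + A| = 30. Thus K = 30/8 = 15/4. For comparison, the minimum possible |A + A| over all 8-element sets is 2·8 − 1 = 15 (so min K = 15/8), attained only by arithmetic progressions.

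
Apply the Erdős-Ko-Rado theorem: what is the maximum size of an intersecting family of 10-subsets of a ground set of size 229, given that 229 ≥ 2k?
max |F| = C(228, 9) = 3910294246315600

The Erdős-Ko-Rado theorem states: for n ≥ 2k, an intersecting family of k-subsets of an n-element set has size at most C(n − 1, k − 1), with equality for 'star' families {A ⊆ [n] : |A| = k, i ∈ A} (fix an element i). For n = 229, k = 10: C(228, 9) = 3910294246315600.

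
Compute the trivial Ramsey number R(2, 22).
R(2, 22) = 22

R(2, k) = k for all k ≥ 2: in a 2-colouring of K_k, either some edge is red (a red K_2) or all edges are blue (a blue K_k). And K_{21} coloured all-blue has no blue K_22, so R(2, 22) > 21. Hence R(2, 22) = 22.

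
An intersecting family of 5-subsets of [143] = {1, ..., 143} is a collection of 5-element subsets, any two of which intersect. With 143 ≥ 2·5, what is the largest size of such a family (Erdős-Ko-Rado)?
max |F| = C(142, 4) = 16234505

The Erdős-Ko-Rado theorem states: for n ≥ 2k, an intersecting family of k-subsets of an n-element set has size at most C(n − 1, k − 1), with equality for 'star' families {A ⊆ [n] : |A| = k, i ∈ A} (fix an element i). For n = 143, k = 5: C(142, 4) = 16234505.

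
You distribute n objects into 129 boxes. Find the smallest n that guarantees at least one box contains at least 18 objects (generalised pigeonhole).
n = (18 − 1)·129 + 1 = 2194

By the generalised pigeonhole principle, to guarantee some box contains ≥ r objects we need more than (r − 1) · k objects total. Threshold: n = (r − 1) · k + 1. With r = 18 and k = 129: n = 17 · 129 + 1 = 2193 + 1 = 2194. For n = 2193 = 17 · 129, we can put exactly 17 objects in every box, avoiding 18 in any single one — so 2194 is tight.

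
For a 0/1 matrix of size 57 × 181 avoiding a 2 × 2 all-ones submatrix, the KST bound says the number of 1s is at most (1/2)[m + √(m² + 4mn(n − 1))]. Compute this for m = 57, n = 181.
z(57, 181; 2, 2) ≤ (1/2)[57 + √(57² + 4·57·181·180)] = (1/2)[57 + √7431489] = 1391.5379

Kővári–Sós–Turán: let r_1, ..., r_57 be the row sums and z = Σ r_i the total number of 1s. Each pair of columns can share at most one row with both entries 1 (else a 2×2 all-ones block appears), so Σ_i C(r_i, 2) ≤ C(181, 2) = 16290. By convexity Σ_i C(r_i, 2) ≥ 57·C(z/57, 2) = z(z − 57)/(2·57), giving z² − 57z − 57·181·180 ≤ 0 and hence z ≤ (1/2)[57 + √(3249 + 4·1857060)] = (1/2)[57 + √7431489] ≈ (1/2)(57 + 2726.0758) = 1391.5379.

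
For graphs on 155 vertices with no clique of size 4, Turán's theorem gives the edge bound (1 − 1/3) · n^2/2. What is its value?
Turán density bound = (2/3) · 155^2/2 = 24025/3 ≈ 8008.3333

Turán's theorem: ex(n, K_{r+1}) is achieved by the complete r-partite Turán graph T(n, r) with parts as balanced as possible, and is at most (1 − 1/r) · n^2/2. For r = 3, n = 155: the density bound is (2/3) · 24025/2 = 24025/3 ≈ 8008.3333. The integer-valued extremum is e(T(155, 3)) = 8008, which is strictly less than the density bound 24025/3 since 3 ∤ 155 (the parts of T(155, 3) cannot all be equal).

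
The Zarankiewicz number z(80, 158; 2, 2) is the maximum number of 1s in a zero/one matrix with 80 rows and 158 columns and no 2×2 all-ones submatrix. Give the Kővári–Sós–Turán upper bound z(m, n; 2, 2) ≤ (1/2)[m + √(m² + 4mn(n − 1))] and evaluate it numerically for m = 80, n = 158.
z(80, 158; 2, 2) ≤ (1/2)[80 + √(80² + 4·80·158·157)] = (1/2)[80 + √7944320] = 1449.2835

Kővári–Sós–Turán: let r_1, ..., r_80 be the row sums and z = Σ r_i the total number of 1s. Each pair of columns can share at most one row with both entries 1 (else a 2×2 all-ones block appears), so Σ_i C(r_i, 2) ≤ C(158, 2) = 12403. By convexity Σ_i C(r_i, 2) ≥ 80·C(z/80, 2) = z(z − 80)/(2·80), giving z² − 80z − 80·158·157 ≤ 0 and hence z ≤ (1/2)[80 + √(6400 + 4·1984480)] = (1/2)[80 + √7944320] ≈ (1/2)(80 + 2818.567) = 1449.2835.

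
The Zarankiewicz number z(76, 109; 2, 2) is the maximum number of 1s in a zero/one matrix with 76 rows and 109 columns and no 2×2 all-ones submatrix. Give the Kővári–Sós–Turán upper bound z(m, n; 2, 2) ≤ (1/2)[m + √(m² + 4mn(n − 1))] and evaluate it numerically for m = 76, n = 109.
z(76, 109; 2, 2) ≤ (1/2)[76 + √(76² + 4·76·109·108)] = (1/2)[76 + √3584464] = 984.634

Kővári–Sós–Turán: let r_1, ..., r_76 be the row sums and z = Σ r_i the total number of 1s. Each pair of columns can share at most one row with both entries 1 (else a 2×2 all-ones block appears), so Σ_i C(r_i, 2) ≤ C(109, 2) = 5886. By convexity Σ_i C(r_i, 2) ≥ 76·C(z/76, 2) = z(z − 76)/(2·76), giving z² − 76z − 76·109·108 ≤ 0 and hence z ≤ (1/2)[76 + √(5776 + 4·894672)] = (1/2)[76 + √3584464] ≈ (1/2)(76 + 1893.2681) = 984.634.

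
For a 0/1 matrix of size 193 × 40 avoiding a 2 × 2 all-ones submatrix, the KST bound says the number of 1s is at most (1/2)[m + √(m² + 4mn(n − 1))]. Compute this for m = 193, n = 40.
z(193, 40; 2, 2) ≤ (1/2)[193 + √(193² + 4·193·40·39)] = (1/2)[193 + √1241569] = 653.6286

Kővári–Sós–Turán: let r_1, ..., r_193 be the row sums and z = Σ r_i the total number of 1s. Each pair of columns can share at most one row with both entries 1 (else a 2×2 all-ones block appears), so Σ_i C(r_i, 2) ≤ C(40, 2) = 780. By convexity Σ_i C(r_i, 2) ≥ 193·C(z/193, 2) = z(z − 193)/(2·193), giving z² − 193z − 193·40·39 ≤ 0 and hence z ≤ (1/2)[193 + √(37249 + 4·301080)] = (1/2)[193 + √1241569] ≈ (1/2)(193 + 1114.2572) = 653.6286.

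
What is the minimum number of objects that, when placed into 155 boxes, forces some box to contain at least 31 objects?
n = (31 − 1)·155 + 1 = 4651

By the generalised pigeonhole principle, to guarantee some box contains ≥ r objects we need more than (r − 1) · k objects total. Threshold: n = (r − 1) · k + 1. With r = 31 and k = 155: n = 30 · 155 + 1 = 4650 + 1 = 4651. For n = 4650 = 30 · 155, we can put exactly 30 objects in every box, avoiding 31 in any single one — so 4651 is tight.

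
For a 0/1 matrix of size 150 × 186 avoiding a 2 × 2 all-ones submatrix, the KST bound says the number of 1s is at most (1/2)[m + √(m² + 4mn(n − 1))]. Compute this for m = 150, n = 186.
z(150, 186; 2, 2) ≤ (1/2)[150 + √(150² + 4·150·186·185)] = (1/2)[150 + √20668500] = 2348.1311

Kővári–Sós–Turán: let r_1, ..., r_150 be the row sums and z = Σ r_i the total number of 1s. Each pair of columns can share at most one row with both entries 1 (else a 2×2 all-ones block appears), so Σ_i C(r_i, 2) ≤ C(186, 2) = 17205. By convexity Σ_i C(r_i, 2) ≥ 150·C(z/150, 2) = z(z − 150)/(2·150), giving z² − 150z − 150·186·185 ≤ 0 and hence z ≤ (1/2)[150 + √(22500 + 4·5161500)] = (1/2)[150 + √20668500] ≈ (1/2)(150 + 4546.2622) = 2348.1311.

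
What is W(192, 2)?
W(192, 2) = 192 + 1 = 193

A 2-term AP is any pair of integers, so a monochromatic 2-AP exists iff some colour is used at least twice. With 192 colours, the colouring i ↦ i on {1, ..., 192} uses each colour once, avoiding any monochromatic pair, so W(192, 2) > 192. For {1, ..., 193}, pigeonhole forces two integers of the same colour, which form a monochromatic 2-AP. Hence W(192, 2) = 193.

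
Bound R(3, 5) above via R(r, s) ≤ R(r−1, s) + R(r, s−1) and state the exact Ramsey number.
R(3, 5) ≤ R(2, 5) + R(3, 4) = 5 + 9 = 14; exact value R(3, 5) = 14.

The Erdős–Szekeres recurrence R(r, s) ≤ R(r−1, s) + R(r, s−1) applied to (r, s) = (3, 5) gives
  R(3, 5) ≤ R(2, 5) + R(3, 4) = 5 + 9 = 14.
(Recall R(2, k) = k and R is symmetric.) Here the recurrence bound is tight: a matching lower-bound construction on K_{13} shows R(3, 5) > 13, so R(3, 5) = 14 exactly.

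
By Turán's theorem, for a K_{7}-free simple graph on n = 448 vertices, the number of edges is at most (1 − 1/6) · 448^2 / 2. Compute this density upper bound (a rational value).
Turán density bound = (5/6) · 448^2/2 = 250880/3 ≈ 83626.6667

Turán's theorem: ex(n, K_{r+1}) is achieved by the complete r-partite Turán graph T(n, r) with parts as balanced as possible, and is at most (1 − 1/r) · n^2/2. For r = 6, n = 448: the density bound is (5/6) · 200704/2 = 250880/3 ≈ 83626.6667. The integer-valued extremum is e(T(448, 6)) = 83626, which is strictly less than the density bound 250880/3 since 6 ∤ 448 (the parts of T(448, 6) cannot all be equal).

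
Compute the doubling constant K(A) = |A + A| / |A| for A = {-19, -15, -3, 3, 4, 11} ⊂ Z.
K = |A + A| / |A| = 20/6 = 10/3

Enumerate A + A = {a + b : a, b ∈ A}. With |A| = 6, there are |A|^2 = 36 ordered sum pairs; collecting distinct values, A + A = {-38, -34, -30, -22, -18, -16, -15, -12, -11, -8, -6, -4, 0, 1, 6, 7, 8, 14, 15, 22}, so |A + A| = 20. Thus K = 20/6 = 10/3. For comparison, the minimum possible |A + A| over all 6-element sets is 2·6 − 1 = 11 (so min K = 11/6), attained only by arithmetic progressions.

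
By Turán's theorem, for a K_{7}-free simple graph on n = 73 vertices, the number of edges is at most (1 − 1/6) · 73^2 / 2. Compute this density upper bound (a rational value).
Turán density bound = (5/6) · 73^2/2 = 26645/12 ≈ 2220.4167

Turán's theorem: ex(n, K_{r+1}) is achieved by the complete r-partite Turán graph T(n, r) with parts as balanced as possible, and is at most (1 − 1/r) · n^2/2. For r = 6, n = 73: the density bound is (5/6) · 5329/2 = 26645/12 ≈ 2220.4167. The integer-valued extremum is e(T(73, 6)) = 2220, which is strictly less than the density bound 26645/12 since 6 ∤ 73 (the parts of T(73, 6) cannot all be equal).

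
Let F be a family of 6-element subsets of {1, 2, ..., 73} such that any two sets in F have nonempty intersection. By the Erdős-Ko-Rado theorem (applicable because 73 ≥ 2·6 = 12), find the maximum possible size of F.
max |F| = C(72, 5) = 13991544

Erdős-Ko-Rado (1961): when n ≥ 2k, max |F| = C(n−1, k−1). The bound is attained by the star {A : i ∈ A} for any fixed i ∈ [n]. Here C(73−1, 6−1) = C(72, 5) = 13991544.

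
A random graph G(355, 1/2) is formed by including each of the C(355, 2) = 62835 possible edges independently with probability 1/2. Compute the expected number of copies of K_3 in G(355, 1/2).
E[# K_3] = C(355, 3) · (1/2)^C(3, 2) = 7393585 / 2^3 = 924198.125

For each 3-subset S of vertices (there are C(355, 3) = 7393585 such S), let X_S = 1 if S induces a K_3 (all C(3, 2) = 3 edges present). Then P(X_S = 1) = (1/2)^3 = 1/8. By linearity of expectation, E[# K_3] = C(355, 3) · (1/2)^3 = 7393585 / 8 = 924198.125.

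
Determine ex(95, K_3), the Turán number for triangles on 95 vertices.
ex(95, K_3) = ⌊95^2/4⌋ = 2256

Mantel (1907): a triangle-free graph on n vertices has at most ⌊n^2/4⌋ edges, with equality for the complete bipartite graph K_{⌊n/2⌋, ⌈n/2⌉}. For n = 95: ⌊95^2/4⌋ = ⌊9025/4⌋ = 2256. The extremal graph is K_{47, 48}, which has 47·48 = 2256 edges.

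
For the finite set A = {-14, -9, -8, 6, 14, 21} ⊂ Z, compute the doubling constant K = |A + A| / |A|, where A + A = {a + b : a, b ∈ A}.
K = |A + A| / |A| = 20/6 = 10/3

Enumerate A + A = {a + b : a, b ∈ A}. With |A| = 6, there are |A|^2 = 36 ordered sum pairs; collecting distinct values, A + A = {-28, -23, -22, -18, -17, -16, -8, -3, -2, 0, 5, 6, 7, 12, 13, 20, 27, 28, 35, 42}, so |A + A| = 20. Thus K = 20/6 = 10/3. For comparison, the minimum possible |A + A| over all 6-element sets is 2·6 − 1 = 11 (so min K = 11/6), attained only by arithmetic progressions.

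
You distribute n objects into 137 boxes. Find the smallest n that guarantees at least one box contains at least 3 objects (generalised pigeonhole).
n = (3 − 1)·137 + 1 = 275

By the generalised pigeonhole principle, to guarantee some box contains ≥ r objects we need more than (r − 1) · k objects total. Threshold: n = (r − 1) · k + 1. With r = 3 and k = 137: n = 2 · 137 + 1 = 274 + 1 = 275. For n = 274 = 2 · 137, we can put exactly 2 objects in every box, avoiding 3 in any single one — so 275 is tight.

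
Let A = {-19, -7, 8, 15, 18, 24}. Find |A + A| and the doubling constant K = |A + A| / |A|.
K = |A + A| / |A| = 21/6 = 7/2

Enumerate A + A = {a + b : a, b ∈ A}. With |A| = 6, there are |A|^2 = 36 ordered sum pairs; collecting distinct values, A + A = {-38, -26, -14, -11, -4, -1, 1, 5, 8, 11, 16, 17, 23, 26, 30, 32, 33, 36, 39, 42, 48}, so |A + A| = 21. Thus K = 21/6 = 7/2. For comparison, the minimum possible |A + A| over all 6-element sets is 2·6 − 1 = 11 (so min K = 11/6), attained only by arithmetic progressions.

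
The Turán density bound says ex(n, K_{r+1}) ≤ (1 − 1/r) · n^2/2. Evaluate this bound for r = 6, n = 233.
Turán density bound = (5/6) · 233^2/2 = 271445/12 ≈ 22620.4167

Turán's theorem: ex(n, K_{r+1}) is achieved by the complete r-partite Turán graph T(n, r) with parts as balanced as possible, and is at most (1 − 1/r) · n^2/2. For r = 6, n = 233: the density bound is (5/6) · 54289/2 = 271445/12 ≈ 22620.4167. The integer-valued extremum is e(T(233, 6)) = 22620, which is strictly less than the density bound 271445/12 since 6 ∤ 233 (the parts of T(233, 6) cannot all be equal).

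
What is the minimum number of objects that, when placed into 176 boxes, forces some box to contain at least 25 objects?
n = (25 − 1)·176 + 1 = 4225

By the generalised pigeonhole principle, to guarantee some box contains ≥ r objects we need more than (r − 1) · k objects total. Threshold: n = (r − 1) · k + 1. With r = 25 and k = 176: n = 24 · 176 + 1 = 4224 + 1 = 4225. For n = 4224 = 24 · 176, we can put exactly 24 objects in every box, avoiding 25 in any single one — so 4225 is tight.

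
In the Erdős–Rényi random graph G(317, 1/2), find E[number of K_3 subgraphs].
E[# K_3] = C(317, 3) · (1/2)^C(3, 2) = 5259030 / 2^3 = 2629515/4 = 657378.75

For each 3-subset S of vertices (there are C(317, 3) = 5259030 such S), let X_S = 1 if S induces a K_3 (all C(3, 2) = 3 edges present). Then P(X_S = 1) = (1/2)^3 = 1/8. By linearity of expectation, E[# K_3] = C(317, 3) · (1/2)^3 = 5259030 / 8 = 2629515/4 = 657378.75.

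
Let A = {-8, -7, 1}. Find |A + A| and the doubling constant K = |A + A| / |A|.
K = |A + A| / |A| = 6/3 = 2

Enumerate A + A = {a + b : a, b ∈ A}. With |A| = 3, there are |A|^2 = 9 ordered sum pairs; collecting distinct values, A + A = {-16, -15, -14, -7, -6, 2}, so |A + A| = 6. Thus K = 6/3 = 2. For comparison, the minimum possible |A + A| over all 3-element sets is 2·3 − 1 = 5 (so min K = 5/3), attained only by arithmetic progressions.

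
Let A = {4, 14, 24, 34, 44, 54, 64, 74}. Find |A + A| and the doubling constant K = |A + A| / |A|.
K = |A + A| / |A| = 15/8

Enumerate A + A = {a + b : a, b ∈ A}. With |A| = 8, there are |A|^2 = 64 ordered sum pairs; collecting distinct values, A + A = {8, 18, 28, 38, 48, 58, 68, 78, 88, 98, 108, 118, 128, 138, 148}, so |A + A| = 15. Thus K = 15/8. Here |A + A| = 2|A| − 1 = 15, the minimum possible — so K = 15/8 is minimal, which holds iff A is an arithmetic progression.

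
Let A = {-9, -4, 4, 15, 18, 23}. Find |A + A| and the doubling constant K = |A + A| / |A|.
K = |A + A| / |A| = 19/6

Enumerate A + A = {a + b : a, b ∈ A}. With |A| = 6, there are |A|^2 = 36 ordered sum pairs; collecting distinct values, A + A = {-18, -13, -8, -5, 0, 6, 8, 9, 11, 14, 19, 22, 27, 30, 33, 36, 38, 41, 46}, so |A + A| = 19. Thus K = 19/6. For comparison, the minimum possible |A + A| over all 6-element sets is 2·6 − 1 = 11 (so min K = 11/6), attained only by arithmetic progressions.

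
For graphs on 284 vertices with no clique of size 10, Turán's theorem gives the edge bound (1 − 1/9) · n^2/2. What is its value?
Turán density bound = (8/9) · 284^2/2 = 322624/9 ≈ 35847.1111

Turán's theorem: ex(n, K_{r+1}) is achieved by the complete r-partite Turán graph T(n, r) with parts as balanced as possible, and is at most (1 − 1/r) · n^2/2. For r = 9, n = 284: the density bound is (8/9) · 80656/2 = 322624/9 ≈ 35847.1111. The integer-valued extremum is e(T(284, 9)) = 35846, which is strictly less than the density bound 322624/9 since 9 ∤ 284 (the parts of T(284, 9) cannot all be equal).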